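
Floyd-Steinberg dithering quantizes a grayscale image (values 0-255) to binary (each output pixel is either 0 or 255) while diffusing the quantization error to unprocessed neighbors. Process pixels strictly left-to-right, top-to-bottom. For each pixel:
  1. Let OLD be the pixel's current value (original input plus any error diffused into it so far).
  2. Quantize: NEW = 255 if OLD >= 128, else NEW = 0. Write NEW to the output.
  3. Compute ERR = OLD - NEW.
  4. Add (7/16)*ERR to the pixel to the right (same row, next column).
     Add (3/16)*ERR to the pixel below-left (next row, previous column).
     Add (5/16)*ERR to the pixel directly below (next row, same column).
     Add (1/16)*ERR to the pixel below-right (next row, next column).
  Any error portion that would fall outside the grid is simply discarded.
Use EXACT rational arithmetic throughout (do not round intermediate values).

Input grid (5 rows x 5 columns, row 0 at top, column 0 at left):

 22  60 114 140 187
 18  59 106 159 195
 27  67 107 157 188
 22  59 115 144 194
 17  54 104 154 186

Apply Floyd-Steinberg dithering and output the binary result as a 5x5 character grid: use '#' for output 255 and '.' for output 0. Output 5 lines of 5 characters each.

Answer: ..#.#
...##
.#.##
..#.#
...##

Derivation:
(0,0): OLD=22 → NEW=0, ERR=22
(0,1): OLD=557/8 → NEW=0, ERR=557/8
(0,2): OLD=18491/128 → NEW=255, ERR=-14149/128
(0,3): OLD=187677/2048 → NEW=0, ERR=187677/2048
(0,4): OLD=7441355/32768 → NEW=255, ERR=-914485/32768
(1,0): OLD=4855/128 → NEW=0, ERR=4855/128
(1,1): OLD=79873/1024 → NEW=0, ERR=79873/1024
(1,2): OLD=4165333/32768 → NEW=0, ERR=4165333/32768
(1,3): OLD=30291921/131072 → NEW=255, ERR=-3131439/131072
(1,4): OLD=380746195/2097152 → NEW=255, ERR=-154027565/2097152
(2,0): OLD=876187/16384 → NEW=0, ERR=876187/16384
(2,1): OLD=73912473/524288 → NEW=255, ERR=-59780967/524288
(2,2): OLD=815658635/8388608 → NEW=0, ERR=815658635/8388608
(2,3): OLD=24997727729/134217728 → NEW=255, ERR=-9227792911/134217728
(2,4): OLD=286636961111/2147483648 → NEW=255, ERR=-260971369129/2147483648
(3,0): OLD=145396395/8388608 → NEW=0, ERR=145396395/8388608
(3,1): OLD=3524863503/67108864 → NEW=0, ERR=3524863503/67108864
(3,2): OLD=318574093077/2147483648 → NEW=255, ERR=-229034237163/2147483648
(3,3): OLD=254029216893/4294967296 → NEW=0, ERR=254029216893/4294967296
(3,4): OLD=12204779940593/68719476736 → NEW=255, ERR=-5318686627087/68719476736
(4,0): OLD=34644057317/1073741824 → NEW=0, ERR=34644057317/1073741824
(4,1): OLD=2254539600421/34359738368 → NEW=0, ERR=2254539600421/34359738368
(4,2): OLD=62535074193227/549755813888 → NEW=0, ERR=62535074193227/549755813888
(4,3): OLD=1768641299820325/8796093022208 → NEW=255, ERR=-474362420842715/8796093022208
(4,4): OLD=19972928283053187/140737488355328 → NEW=255, ERR=-15915131247555453/140737488355328
Row 0: ..#.#
Row 1: ...##
Row 2: .#.##
Row 3: ..#.#
Row 4: ...##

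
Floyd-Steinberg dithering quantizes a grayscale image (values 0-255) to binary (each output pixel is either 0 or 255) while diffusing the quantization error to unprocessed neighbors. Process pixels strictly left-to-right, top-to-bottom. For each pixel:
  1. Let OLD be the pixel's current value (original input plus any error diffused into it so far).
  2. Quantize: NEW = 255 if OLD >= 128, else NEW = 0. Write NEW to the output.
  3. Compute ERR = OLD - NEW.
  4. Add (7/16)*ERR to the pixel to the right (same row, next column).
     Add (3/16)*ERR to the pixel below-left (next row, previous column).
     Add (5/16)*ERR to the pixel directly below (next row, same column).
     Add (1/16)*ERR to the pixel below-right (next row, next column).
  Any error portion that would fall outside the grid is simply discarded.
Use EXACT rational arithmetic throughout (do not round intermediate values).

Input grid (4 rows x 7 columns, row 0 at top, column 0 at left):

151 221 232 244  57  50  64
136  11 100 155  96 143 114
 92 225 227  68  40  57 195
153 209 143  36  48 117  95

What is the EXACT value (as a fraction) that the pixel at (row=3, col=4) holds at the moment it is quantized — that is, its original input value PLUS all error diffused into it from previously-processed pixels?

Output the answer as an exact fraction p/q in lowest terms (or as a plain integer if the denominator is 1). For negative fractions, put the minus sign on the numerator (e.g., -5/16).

(0,0): OLD=151 → NEW=255, ERR=-104
(0,1): OLD=351/2 → NEW=255, ERR=-159/2
(0,2): OLD=6311/32 → NEW=255, ERR=-1849/32
(0,3): OLD=111985/512 → NEW=255, ERR=-18575/512
(0,4): OLD=336919/8192 → NEW=0, ERR=336919/8192
(0,5): OLD=8912033/131072 → NEW=0, ERR=8912033/131072
(0,6): OLD=196601959/2097152 → NEW=0, ERR=196601959/2097152
(1,0): OLD=2835/32 → NEW=0, ERR=2835/32
(1,1): OLD=1941/256 → NEW=0, ERR=1941/256
(1,2): OLD=602025/8192 → NEW=0, ERR=602025/8192
(1,3): OLD=5895437/32768 → NEW=255, ERR=-2460403/32768
(1,4): OLD=181369727/2097152 → NEW=0, ERR=181369727/2097152
(1,5): OLD=3728445823/16777216 → NEW=255, ERR=-549744257/16777216
(1,6): OLD=35758250769/268435456 → NEW=255, ERR=-32692790511/268435456
(2,0): OLD=496055/4096 → NEW=0, ERR=496055/4096
(2,1): OLD=39278365/131072 → NEW=255, ERR=5855005/131072
(2,2): OLD=536669495/2097152 → NEW=255, ERR=1895735/2097152
(2,3): OLD=1102935071/16777216 → NEW=0, ERR=1102935071/16777216
(2,4): OLD=11401896855/134217728 → NEW=0, ERR=11401896855/134217728
(2,5): OLD=285597104805/4294967296 → NEW=0, ERR=285597104805/4294967296
(2,6): OLD=12643319926483/68719476736 → NEW=255, ERR=-4880146641197/68719476736
(3,0): OLD=417798071/2097152 → NEW=255, ERR=-116975689/2097152
(3,1): OLD=3461057115/16777216 → NEW=255, ERR=-817132965/16777216
(3,2): OLD=18400207353/134217728 → NEW=255, ERR=-15825313287/134217728
(3,3): OLD=11244159691/536870912 → NEW=0, ERR=11244159691/536870912
(3,4): OLD=6891654015415/68719476736 → NEW=0, ERR=6891654015415/68719476736
Target (3,4): original=48, with diffused error = 6891654015415/68719476736

Answer: 6891654015415/68719476736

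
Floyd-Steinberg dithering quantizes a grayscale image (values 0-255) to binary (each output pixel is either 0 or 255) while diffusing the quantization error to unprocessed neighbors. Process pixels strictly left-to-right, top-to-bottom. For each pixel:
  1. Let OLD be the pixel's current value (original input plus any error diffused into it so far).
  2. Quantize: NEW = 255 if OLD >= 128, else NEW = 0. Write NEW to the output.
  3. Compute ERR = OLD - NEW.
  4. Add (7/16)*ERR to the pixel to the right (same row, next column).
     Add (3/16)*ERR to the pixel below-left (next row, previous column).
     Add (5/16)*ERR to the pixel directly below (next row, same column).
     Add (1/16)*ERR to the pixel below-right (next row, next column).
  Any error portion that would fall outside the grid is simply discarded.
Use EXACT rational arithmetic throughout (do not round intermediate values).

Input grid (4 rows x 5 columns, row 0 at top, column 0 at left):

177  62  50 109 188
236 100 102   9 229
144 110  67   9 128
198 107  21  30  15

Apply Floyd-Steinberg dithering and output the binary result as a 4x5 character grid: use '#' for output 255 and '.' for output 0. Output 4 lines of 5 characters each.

Answer: #..##
#.#.#
#....
#....

Derivation:
(0,0): OLD=177 → NEW=255, ERR=-78
(0,1): OLD=223/8 → NEW=0, ERR=223/8
(0,2): OLD=7961/128 → NEW=0, ERR=7961/128
(0,3): OLD=278959/2048 → NEW=255, ERR=-243281/2048
(0,4): OLD=4457417/32768 → NEW=255, ERR=-3898423/32768
(1,0): OLD=27757/128 → NEW=255, ERR=-4883/128
(1,1): OLD=101179/1024 → NEW=0, ERR=101179/1024
(1,2): OLD=4722967/32768 → NEW=255, ERR=-3632873/32768
(1,3): OLD=-12457813/131072 → NEW=0, ERR=-12457813/131072
(1,4): OLD=299504673/2097152 → NEW=255, ERR=-235269087/2097152
(2,0): OLD=2467513/16384 → NEW=255, ERR=-1710407/16384
(2,1): OLD=37765955/524288 → NEW=0, ERR=37765955/524288
(2,2): OLD=438078473/8388608 → NEW=0, ERR=438078473/8388608
(2,3): OLD=-3465235829/134217728 → NEW=0, ERR=-3465235829/134217728
(2,4): OLD=162578347789/2147483648 → NEW=0, ERR=162578347789/2147483648
(3,0): OLD=1500577129/8388608 → NEW=255, ERR=-638517911/8388608
(3,1): OLD=6675727477/67108864 → NEW=0, ERR=6675727477/67108864
(3,2): OLD=172875996119/2147483648 → NEW=0, ERR=172875996119/2147483648
(3,3): OLD=320448548751/4294967296 → NEW=0, ERR=320448548751/4294967296
(3,4): OLD=4788827923659/68719476736 → NEW=0, ERR=4788827923659/68719476736
Row 0: #..##
Row 1: #.#.#
Row 2: #....
Row 3: #....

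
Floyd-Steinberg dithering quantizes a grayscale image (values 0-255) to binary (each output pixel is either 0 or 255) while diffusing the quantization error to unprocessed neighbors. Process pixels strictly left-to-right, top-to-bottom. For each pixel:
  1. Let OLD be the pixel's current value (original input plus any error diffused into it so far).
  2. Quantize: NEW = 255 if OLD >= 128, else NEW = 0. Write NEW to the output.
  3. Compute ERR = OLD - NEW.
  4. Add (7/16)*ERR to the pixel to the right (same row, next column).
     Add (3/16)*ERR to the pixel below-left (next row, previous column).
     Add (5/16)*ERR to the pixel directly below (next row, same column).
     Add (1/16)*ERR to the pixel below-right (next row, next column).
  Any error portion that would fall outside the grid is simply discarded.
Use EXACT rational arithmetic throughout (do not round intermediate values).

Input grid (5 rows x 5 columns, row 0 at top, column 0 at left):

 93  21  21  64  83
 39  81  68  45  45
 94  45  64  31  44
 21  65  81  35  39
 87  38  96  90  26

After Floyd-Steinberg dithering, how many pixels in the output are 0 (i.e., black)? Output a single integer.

Answer: 20

Derivation:
(0,0): OLD=93 → NEW=0, ERR=93
(0,1): OLD=987/16 → NEW=0, ERR=987/16
(0,2): OLD=12285/256 → NEW=0, ERR=12285/256
(0,3): OLD=348139/4096 → NEW=0, ERR=348139/4096
(0,4): OLD=7876461/65536 → NEW=0, ERR=7876461/65536
(1,0): OLD=20385/256 → NEW=0, ERR=20385/256
(1,1): OLD=307047/2048 → NEW=255, ERR=-215193/2048
(1,2): OLD=3723635/65536 → NEW=0, ERR=3723635/65536
(1,3): OLD=31969207/262144 → NEW=0, ERR=31969207/262144
(1,4): OLD=592338245/4194304 → NEW=255, ERR=-477209275/4194304
(2,0): OLD=3250013/32768 → NEW=0, ERR=3250013/32768
(2,1): OLD=74644687/1048576 → NEW=0, ERR=74644687/1048576
(2,2): OLD=2167597101/16777216 → NEW=255, ERR=-2110592979/16777216
(2,3): OLD=-995766217/268435456 → NEW=0, ERR=-995766217/268435456
(2,4): OLD=62037697473/4294967296 → NEW=0, ERR=62037697473/4294967296
(3,0): OLD=1096257677/16777216 → NEW=0, ERR=1096257677/16777216
(3,1): OLD=13212955529/134217728 → NEW=0, ERR=13212955529/134217728
(3,2): OLD=380148031283/4294967296 → NEW=0, ERR=380148031283/4294967296
(3,3): OLD=579044737147/8589934592 → NEW=0, ERR=579044737147/8589934592
(3,4): OLD=10001944801223/137438953472 → NEW=0, ERR=10001944801223/137438953472
(4,0): OLD=270320251043/2147483648 → NEW=0, ERR=270320251043/2147483648
(4,1): OLD=9930982574371/68719476736 → NEW=255, ERR=-7592483993309/68719476736
(4,2): OLD=103479677738349/1099511627776 → NEW=0, ERR=103479677738349/1099511627776
(4,3): OLD=3015607691177763/17592186044416 → NEW=255, ERR=-1470399750148317/17592186044416
(4,4): OLD=4612679437898613/281474976710656 → NEW=0, ERR=4612679437898613/281474976710656
Output grid:
  Row 0: .....  (5 black, running=5)
  Row 1: .#..#  (3 black, running=8)
  Row 2: ..#..  (4 black, running=12)
  Row 3: .....  (5 black, running=17)
  Row 4: .#.#.  (3 black, running=20)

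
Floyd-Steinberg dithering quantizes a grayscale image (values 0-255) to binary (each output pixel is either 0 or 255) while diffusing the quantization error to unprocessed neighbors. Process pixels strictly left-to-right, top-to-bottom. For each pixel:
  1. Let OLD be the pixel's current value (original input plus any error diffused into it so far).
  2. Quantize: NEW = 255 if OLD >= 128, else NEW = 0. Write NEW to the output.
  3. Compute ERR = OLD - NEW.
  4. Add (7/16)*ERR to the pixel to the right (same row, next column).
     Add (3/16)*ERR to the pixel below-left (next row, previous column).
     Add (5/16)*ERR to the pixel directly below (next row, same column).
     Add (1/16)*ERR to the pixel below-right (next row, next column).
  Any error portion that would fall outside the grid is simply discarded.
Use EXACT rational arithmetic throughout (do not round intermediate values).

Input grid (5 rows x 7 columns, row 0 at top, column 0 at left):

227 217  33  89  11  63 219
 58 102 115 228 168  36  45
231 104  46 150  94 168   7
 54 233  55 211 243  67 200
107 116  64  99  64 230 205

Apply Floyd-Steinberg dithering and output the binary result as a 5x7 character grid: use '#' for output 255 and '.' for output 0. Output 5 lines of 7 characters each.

(0,0): OLD=227 → NEW=255, ERR=-28
(0,1): OLD=819/4 → NEW=255, ERR=-201/4
(0,2): OLD=705/64 → NEW=0, ERR=705/64
(0,3): OLD=96071/1024 → NEW=0, ERR=96071/1024
(0,4): OLD=852721/16384 → NEW=0, ERR=852721/16384
(0,5): OLD=22484119/262144 → NEW=0, ERR=22484119/262144
(0,6): OLD=1075941409/4194304 → NEW=255, ERR=6393889/4194304
(1,0): OLD=2549/64 → NEW=0, ERR=2549/64
(1,1): OLD=53267/512 → NEW=0, ERR=53267/512
(1,2): OLD=2923055/16384 → NEW=255, ERR=-1254865/16384
(1,3): OLD=15352275/65536 → NEW=255, ERR=-1359405/65536
(1,4): OLD=826843945/4194304 → NEW=255, ERR=-242703575/4194304
(1,5): OLD=1376600921/33554432 → NEW=0, ERR=1376600921/33554432
(1,6): OLD=36929120279/536870912 → NEW=0, ERR=36929120279/536870912
(2,0): OLD=2154113/8192 → NEW=255, ERR=65153/8192
(2,1): OLD=33585787/262144 → NEW=255, ERR=-33260933/262144
(2,2): OLD=-129317903/4194304 → NEW=0, ERR=-129317903/4194304
(2,3): OLD=3838369257/33554432 → NEW=0, ERR=3838369257/33554432
(2,4): OLD=35530047465/268435456 → NEW=255, ERR=-32920993815/268435456
(2,5): OLD=1172064474963/8589934592 → NEW=255, ERR=-1018368845997/8589934592
(2,6): OLD=-2859769789579/137438953472 → NEW=0, ERR=-2859769789579/137438953472
(3,0): OLD=137134097/4194304 → NEW=0, ERR=137134097/4194304
(3,1): OLD=6790416989/33554432 → NEW=255, ERR=-1765963171/33554432
(3,2): OLD=9625575095/268435456 → NEW=0, ERR=9625575095/268435456
(3,3): OLD=255028142041/1073741824 → NEW=255, ERR=-18776023079/1073741824
(3,4): OLD=25006365382673/137438953472 → NEW=255, ERR=-10040567752687/137438953472
(3,5): OLD=-14926891014301/1099511627776 → NEW=0, ERR=-14926891014301/1099511627776
(3,6): OLD=3169206967912317/17592186044416 → NEW=255, ERR=-1316800473413763/17592186044416
(4,0): OLD=57632661951/536870912 → NEW=0, ERR=57632661951/536870912
(4,1): OLD=1333890607635/8589934592 → NEW=255, ERR=-856542713325/8589934592
(4,2): OLD=3437674918461/137438953472 → NEW=0, ERR=3437674918461/137438953472
(4,3): OLD=102278481574447/1099511627776 → NEW=0, ERR=102278481574447/1099511627776
(4,4): OLD=688109623540237/8796093022208 → NEW=0, ERR=688109623540237/8796093022208
(4,5): OLD=67943033999284893/281474976710656 → NEW=255, ERR=-3833085061932387/281474976710656
(4,6): OLD=787241006204662875/4503599627370496 → NEW=255, ERR=-361176898774813605/4503599627370496
Row 0: ##....#
Row 1: ..###..
Row 2: ##..##.
Row 3: .#.##.#
Row 4: .#...##

Answer: ##....#
..###..
##..##.
.#.##.#
.#...##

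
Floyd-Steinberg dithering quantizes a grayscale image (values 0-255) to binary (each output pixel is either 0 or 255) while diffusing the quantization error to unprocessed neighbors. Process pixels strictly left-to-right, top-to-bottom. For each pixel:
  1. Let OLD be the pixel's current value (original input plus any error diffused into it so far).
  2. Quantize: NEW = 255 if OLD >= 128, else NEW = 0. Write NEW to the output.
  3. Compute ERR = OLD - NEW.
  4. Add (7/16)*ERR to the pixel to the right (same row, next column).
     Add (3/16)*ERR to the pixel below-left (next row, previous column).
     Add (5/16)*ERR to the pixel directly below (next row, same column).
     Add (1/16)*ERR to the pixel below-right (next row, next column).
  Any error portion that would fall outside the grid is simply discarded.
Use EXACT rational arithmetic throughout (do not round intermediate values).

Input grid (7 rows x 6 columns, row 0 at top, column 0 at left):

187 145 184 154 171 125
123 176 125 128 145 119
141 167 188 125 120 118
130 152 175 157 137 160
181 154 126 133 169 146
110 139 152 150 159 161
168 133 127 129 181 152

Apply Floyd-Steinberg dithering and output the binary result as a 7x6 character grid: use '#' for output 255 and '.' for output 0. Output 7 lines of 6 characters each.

(0,0): OLD=187 → NEW=255, ERR=-68
(0,1): OLD=461/4 → NEW=0, ERR=461/4
(0,2): OLD=15003/64 → NEW=255, ERR=-1317/64
(0,3): OLD=148477/1024 → NEW=255, ERR=-112643/1024
(0,4): OLD=2013163/16384 → NEW=0, ERR=2013163/16384
(0,5): OLD=46860141/262144 → NEW=255, ERR=-19986579/262144
(1,0): OLD=7895/64 → NEW=0, ERR=7895/64
(1,1): OLD=132033/512 → NEW=255, ERR=1473/512
(1,2): OLD=1743349/16384 → NEW=0, ERR=1743349/16384
(1,3): OLD=10612193/65536 → NEW=255, ERR=-6099487/65536
(1,4): OLD=509645139/4194304 → NEW=0, ERR=509645139/4194304
(1,5): OLD=10469914197/67108864 → NEW=255, ERR=-6642846123/67108864
(2,0): OLD=1475291/8192 → NEW=255, ERR=-613669/8192
(2,1): OLD=42673529/262144 → NEW=255, ERR=-24173191/262144
(2,2): OLD=686345067/4194304 → NEW=255, ERR=-383202453/4194304
(2,3): OLD=2864793875/33554432 → NEW=0, ERR=2864793875/33554432
(2,4): OLD=183553331193/1073741824 → NEW=255, ERR=-90250833927/1073741824
(2,5): OLD=994510191967/17179869184 → NEW=0, ERR=994510191967/17179869184
(3,0): OLD=374552907/4194304 → NEW=0, ERR=374552907/4194304
(3,1): OLD=4712378255/33554432 → NEW=255, ERR=-3844001905/33554432
(3,2): OLD=28608255661/268435456 → NEW=0, ERR=28608255661/268435456
(3,3): OLD=3587785310647/17179869184 → NEW=255, ERR=-793081331273/17179869184
(3,4): OLD=14668471129079/137438953472 → NEW=0, ERR=14668471129079/137438953472
(3,5): OLD=482751319727897/2199023255552 → NEW=255, ERR=-77999610437863/2199023255552
(4,0): OLD=100623745637/536870912 → NEW=255, ERR=-36278336923/536870912
(4,1): OLD=980973722369/8589934592 → NEW=0, ERR=980973722369/8589934592
(4,2): OLD=53175517230451/274877906944 → NEW=255, ERR=-16918349040269/274877906944
(4,3): OLD=520370916764447/4398046511104 → NEW=0, ERR=520370916764447/4398046511104
(4,4): OLD=17210843080595919/70368744177664 → NEW=255, ERR=-733186684708401/70368744177664
(4,5): OLD=154279399154094665/1125899906842624 → NEW=255, ERR=-132825077090774455/1125899906842624
(5,0): OLD=15158939095187/137438953472 → NEW=0, ERR=15158939095187/137438953472
(5,1): OLD=911179852329731/4398046511104 → NEW=255, ERR=-210322008001789/4398046511104
(5,2): OLD=4966849215958577/35184372088832 → NEW=255, ERR=-4005165666693583/35184372088832
(5,3): OLD=147911682625405131/1125899906842624 → NEW=255, ERR=-139192793619463989/1125899906842624
(5,4): OLD=195753074539261315/2251799813685248 → NEW=0, ERR=195753074539261315/2251799813685248
(5,5): OLD=5819195097009614671/36028797018963968 → NEW=255, ERR=-3368148142826197169/36028797018963968
(6,0): OLD=13616413253072105/70368744177664 → NEW=255, ERR=-4327616512232215/70368744177664
(6,1): OLD=86355994200874613/1125899906842624 → NEW=0, ERR=86355994200874613/1125899906842624
(6,2): OLD=445018312133127757/4503599627370496 → NEW=0, ERR=445018312133127757/4503599627370496
(6,3): OLD=10288559185334107529/72057594037927936 → NEW=255, ERR=-8086127294337516151/72057594037927936
(6,4): OLD=154279165551155621689/1152921504606846976 → NEW=255, ERR=-139715818123590357191/1152921504606846976
(6,5): OLD=1387216243650629591535/18446744073709551616 → NEW=0, ERR=1387216243650629591535/18446744073709551616
Row 0: #.##.#
Row 1: .#.#.#
Row 2: ###.#.
Row 3: .#.#.#
Row 4: #.#.##
Row 5: .###.#
Row 6: #..##.

Answer: #.##.#
.#.#.#
###.#.
.#.#.#
#.#.##
.###.#
#..##.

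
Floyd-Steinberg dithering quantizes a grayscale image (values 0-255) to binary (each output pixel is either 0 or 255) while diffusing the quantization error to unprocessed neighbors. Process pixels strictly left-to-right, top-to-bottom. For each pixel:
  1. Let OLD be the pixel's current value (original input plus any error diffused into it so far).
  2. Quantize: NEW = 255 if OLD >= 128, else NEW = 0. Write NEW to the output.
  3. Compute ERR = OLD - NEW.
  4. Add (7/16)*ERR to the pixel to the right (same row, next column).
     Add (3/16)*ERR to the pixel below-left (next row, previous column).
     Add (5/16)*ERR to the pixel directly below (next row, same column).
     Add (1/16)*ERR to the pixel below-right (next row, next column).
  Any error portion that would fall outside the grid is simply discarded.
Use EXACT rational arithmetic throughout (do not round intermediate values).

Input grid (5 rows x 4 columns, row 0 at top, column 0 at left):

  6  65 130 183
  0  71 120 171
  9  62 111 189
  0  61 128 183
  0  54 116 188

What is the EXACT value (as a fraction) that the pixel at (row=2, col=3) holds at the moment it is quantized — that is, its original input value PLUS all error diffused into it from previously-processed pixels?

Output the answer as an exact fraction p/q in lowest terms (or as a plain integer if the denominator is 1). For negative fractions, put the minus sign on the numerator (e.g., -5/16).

Answer: 2386252281/16777216

Derivation:
(0,0): OLD=6 → NEW=0, ERR=6
(0,1): OLD=541/8 → NEW=0, ERR=541/8
(0,2): OLD=20427/128 → NEW=255, ERR=-12213/128
(0,3): OLD=289293/2048 → NEW=255, ERR=-232947/2048
(1,0): OLD=1863/128 → NEW=0, ERR=1863/128
(1,1): OLD=82929/1024 → NEW=0, ERR=82929/1024
(1,2): OLD=3555781/32768 → NEW=0, ERR=3555781/32768
(1,3): OLD=92781427/524288 → NEW=255, ERR=-40912013/524288
(2,0): OLD=470763/16384 → NEW=0, ERR=470763/16384
(2,1): OLD=63509449/524288 → NEW=0, ERR=63509449/524288
(2,2): OLD=197485965/1048576 → NEW=255, ERR=-69900915/1048576
(2,3): OLD=2386252281/16777216 → NEW=255, ERR=-1891937799/16777216
Target (2,3): original=189, with diffused error = 2386252281/16777216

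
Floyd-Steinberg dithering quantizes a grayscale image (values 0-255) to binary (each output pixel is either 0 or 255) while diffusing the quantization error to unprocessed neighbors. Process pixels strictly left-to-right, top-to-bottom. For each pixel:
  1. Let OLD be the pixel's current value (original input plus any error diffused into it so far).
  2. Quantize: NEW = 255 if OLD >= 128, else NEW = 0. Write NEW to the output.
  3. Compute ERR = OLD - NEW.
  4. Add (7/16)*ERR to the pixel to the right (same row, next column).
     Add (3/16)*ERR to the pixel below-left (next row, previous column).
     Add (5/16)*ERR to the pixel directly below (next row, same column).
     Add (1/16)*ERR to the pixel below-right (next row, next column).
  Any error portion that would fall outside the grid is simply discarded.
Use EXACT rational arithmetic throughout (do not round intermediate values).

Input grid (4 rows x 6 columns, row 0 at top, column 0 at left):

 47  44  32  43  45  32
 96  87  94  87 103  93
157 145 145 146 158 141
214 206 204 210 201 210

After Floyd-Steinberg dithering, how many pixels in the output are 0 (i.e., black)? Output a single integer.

Answer: 12

Derivation:
(0,0): OLD=47 → NEW=0, ERR=47
(0,1): OLD=1033/16 → NEW=0, ERR=1033/16
(0,2): OLD=15423/256 → NEW=0, ERR=15423/256
(0,3): OLD=284089/4096 → NEW=0, ERR=284089/4096
(0,4): OLD=4937743/65536 → NEW=0, ERR=4937743/65536
(0,5): OLD=68118633/1048576 → NEW=0, ERR=68118633/1048576
(1,0): OLD=31435/256 → NEW=0, ERR=31435/256
(1,1): OLD=358669/2048 → NEW=255, ERR=-163571/2048
(1,2): OLD=6220945/65536 → NEW=0, ERR=6220945/65536
(1,3): OLD=44065341/262144 → NEW=255, ERR=-22781379/262144
(1,4): OLD=1762276759/16777216 → NEW=0, ERR=1762276759/16777216
(1,5): OLD=44013987569/268435456 → NEW=255, ERR=-24437053711/268435456
(2,0): OLD=5911263/32768 → NEW=255, ERR=-2444577/32768
(2,1): OLD=118358277/1048576 → NEW=0, ERR=118358277/1048576
(2,2): OLD=3401754959/16777216 → NEW=255, ERR=-876435121/16777216
(2,3): OLD=16322940823/134217728 → NEW=0, ERR=16322940823/134217728
(2,4): OLD=951468851781/4294967296 → NEW=255, ERR=-143747808699/4294967296
(2,5): OLD=7179390112307/68719476736 → NEW=0, ERR=7179390112307/68719476736
(3,0): OLD=3554266735/16777216 → NEW=255, ERR=-723923345/16777216
(3,1): OLD=27908986947/134217728 → NEW=255, ERR=-6316533693/134217728
(3,2): OLD=211466102713/1073741824 → NEW=255, ERR=-62338062407/1073741824
(3,3): OLD=14641684081771/68719476736 → NEW=255, ERR=-2881782485909/68719476736
(3,4): OLD=109612525561995/549755813888 → NEW=255, ERR=-30575206979445/549755813888
(3,5): OLD=1901928970786373/8796093022208 → NEW=255, ERR=-341074749876667/8796093022208
Output grid:
  Row 0: ......  (6 black, running=6)
  Row 1: .#.#.#  (3 black, running=9)
  Row 2: #.#.#.  (3 black, running=12)
  Row 3: ######  (0 black, running=12)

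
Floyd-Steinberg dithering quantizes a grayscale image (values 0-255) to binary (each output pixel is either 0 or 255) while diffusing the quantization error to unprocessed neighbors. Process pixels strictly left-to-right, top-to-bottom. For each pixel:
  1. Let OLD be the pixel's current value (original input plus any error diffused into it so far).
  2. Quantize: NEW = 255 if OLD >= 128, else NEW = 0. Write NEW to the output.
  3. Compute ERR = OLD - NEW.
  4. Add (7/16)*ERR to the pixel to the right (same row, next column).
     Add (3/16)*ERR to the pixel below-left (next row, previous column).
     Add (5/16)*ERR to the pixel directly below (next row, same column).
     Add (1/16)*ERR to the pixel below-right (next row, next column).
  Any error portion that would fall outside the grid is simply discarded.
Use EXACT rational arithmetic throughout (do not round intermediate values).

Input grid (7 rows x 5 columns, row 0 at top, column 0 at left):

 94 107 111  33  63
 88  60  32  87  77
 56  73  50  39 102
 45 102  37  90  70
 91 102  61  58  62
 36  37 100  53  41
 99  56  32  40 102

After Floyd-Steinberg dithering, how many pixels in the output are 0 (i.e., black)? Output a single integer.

Answer: 26

Derivation:
(0,0): OLD=94 → NEW=0, ERR=94
(0,1): OLD=1185/8 → NEW=255, ERR=-855/8
(0,2): OLD=8223/128 → NEW=0, ERR=8223/128
(0,3): OLD=125145/2048 → NEW=0, ERR=125145/2048
(0,4): OLD=2940399/32768 → NEW=0, ERR=2940399/32768
(1,0): OLD=12459/128 → NEW=0, ERR=12459/128
(1,1): OLD=89197/1024 → NEW=0, ERR=89197/1024
(1,2): OLD=3111729/32768 → NEW=0, ERR=3111729/32768
(1,3): OLD=22083261/131072 → NEW=255, ERR=-11340099/131072
(1,4): OLD=148917271/2097152 → NEW=0, ERR=148917271/2097152
(2,0): OLD=1683455/16384 → NEW=0, ERR=1683455/16384
(2,1): OLD=88637605/524288 → NEW=255, ERR=-45055835/524288
(2,2): OLD=262565551/8388608 → NEW=0, ERR=262565551/8388608
(2,3): OLD=6027228445/134217728 → NEW=0, ERR=6027228445/134217728
(2,4): OLD=297275196555/2147483648 → NEW=255, ERR=-250333133685/2147483648
(3,0): OLD=511672655/8388608 → NEW=0, ERR=511672655/8388608
(3,1): OLD=7658537827/67108864 → NEW=0, ERR=7658537827/67108864
(3,2): OLD=214229060209/2147483648 → NEW=0, ERR=214229060209/2147483648
(3,3): OLD=548796941273/4294967296 → NEW=0, ERR=548796941273/4294967296
(3,4): OLD=6341481933821/68719476736 → NEW=0, ERR=6341481933821/68719476736
(4,0): OLD=141153025665/1073741824 → NEW=255, ERR=-132651139455/1073741824
(4,1): OLD=3646618793793/34359738368 → NEW=0, ERR=3646618793793/34359738368
(4,2): OLD=93292058978415/549755813888 → NEW=255, ERR=-46895673563025/549755813888
(4,3): OLD=740171928586817/8796093022208 → NEW=0, ERR=740171928586817/8796093022208
(4,4): OLD=19089412351510599/140737488355328 → NEW=255, ERR=-16798647179098041/140737488355328
(5,0): OLD=9506883368547/549755813888 → NEW=0, ERR=9506883368547/549755813888
(5,1): OLD=237564362407465/4398046511104 → NEW=0, ERR=237564362407465/4398046511104
(5,2): OLD=16802046221166769/140737488355328 → NEW=0, ERR=16802046221166769/140737488355328
(5,3): OLD=58443058497750591/562949953421312 → NEW=0, ERR=58443058497750591/562949953421312
(5,4): OLD=489794638776230277/9007199254740992 → NEW=0, ERR=489794638776230277/9007199254740992
(6,0): OLD=8059474095553011/70368744177664 → NEW=0, ERR=8059474095553011/70368744177664
(6,1): OLD=329783625695158781/2251799813685248 → NEW=255, ERR=-244425326794579459/2251799813685248
(6,2): OLD=1609057570263761455/36028797018963968 → NEW=0, ERR=1609057570263761455/36028797018963968
(6,3): OLD=63202471301196915013/576460752303423488 → NEW=0, ERR=63202471301196915013/576460752303423488
(6,4): OLD=1599781223177655831331/9223372036854775808 → NEW=255, ERR=-752178646220311999709/9223372036854775808
Output grid:
  Row 0: .#...  (4 black, running=4)
  Row 1: ...#.  (4 black, running=8)
  Row 2: .#..#  (3 black, running=11)
  Row 3: .....  (5 black, running=16)
  Row 4: #.#.#  (2 black, running=18)
  Row 5: .....  (5 black, running=23)
  Row 6: .#..#  (3 black, running=26)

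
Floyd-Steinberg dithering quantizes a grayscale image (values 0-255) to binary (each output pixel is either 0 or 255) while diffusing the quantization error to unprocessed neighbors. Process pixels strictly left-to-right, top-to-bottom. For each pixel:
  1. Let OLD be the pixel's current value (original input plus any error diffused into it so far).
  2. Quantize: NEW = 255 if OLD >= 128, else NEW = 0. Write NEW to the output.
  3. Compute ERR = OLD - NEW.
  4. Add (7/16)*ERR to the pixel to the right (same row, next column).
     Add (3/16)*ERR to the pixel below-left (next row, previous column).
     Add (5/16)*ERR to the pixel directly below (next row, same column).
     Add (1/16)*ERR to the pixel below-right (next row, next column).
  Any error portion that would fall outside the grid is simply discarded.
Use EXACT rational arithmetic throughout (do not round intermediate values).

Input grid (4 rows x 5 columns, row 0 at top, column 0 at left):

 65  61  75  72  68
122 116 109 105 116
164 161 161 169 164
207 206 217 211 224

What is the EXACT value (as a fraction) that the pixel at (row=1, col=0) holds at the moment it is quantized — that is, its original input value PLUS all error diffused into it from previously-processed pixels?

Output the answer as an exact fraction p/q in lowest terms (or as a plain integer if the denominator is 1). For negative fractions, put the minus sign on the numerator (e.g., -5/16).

Answer: 40725/256

Derivation:
(0,0): OLD=65 → NEW=0, ERR=65
(0,1): OLD=1431/16 → NEW=0, ERR=1431/16
(0,2): OLD=29217/256 → NEW=0, ERR=29217/256
(0,3): OLD=499431/4096 → NEW=0, ERR=499431/4096
(0,4): OLD=7952465/65536 → NEW=0, ERR=7952465/65536
(1,0): OLD=40725/256 → NEW=255, ERR=-24555/256
Target (1,0): original=122, with diffused error = 40725/256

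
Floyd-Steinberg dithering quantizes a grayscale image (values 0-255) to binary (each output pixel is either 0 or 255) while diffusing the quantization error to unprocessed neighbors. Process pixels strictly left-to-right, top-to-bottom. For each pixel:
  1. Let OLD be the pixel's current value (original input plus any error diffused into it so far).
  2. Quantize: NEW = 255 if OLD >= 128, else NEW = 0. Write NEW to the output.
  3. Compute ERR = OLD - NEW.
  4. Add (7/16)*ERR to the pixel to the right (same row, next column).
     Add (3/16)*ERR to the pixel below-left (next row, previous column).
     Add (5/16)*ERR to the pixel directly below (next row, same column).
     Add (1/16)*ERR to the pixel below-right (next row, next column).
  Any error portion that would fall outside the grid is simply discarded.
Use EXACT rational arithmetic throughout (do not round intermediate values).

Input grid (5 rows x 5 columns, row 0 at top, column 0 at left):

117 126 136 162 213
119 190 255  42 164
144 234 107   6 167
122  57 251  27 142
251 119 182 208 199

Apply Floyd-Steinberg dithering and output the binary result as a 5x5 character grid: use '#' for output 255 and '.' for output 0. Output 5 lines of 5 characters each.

(0,0): OLD=117 → NEW=0, ERR=117
(0,1): OLD=2835/16 → NEW=255, ERR=-1245/16
(0,2): OLD=26101/256 → NEW=0, ERR=26101/256
(0,3): OLD=846259/4096 → NEW=255, ERR=-198221/4096
(0,4): OLD=12571621/65536 → NEW=255, ERR=-4140059/65536
(1,0): OLD=36089/256 → NEW=255, ERR=-29191/256
(1,1): OLD=291279/2048 → NEW=255, ERR=-230961/2048
(1,2): OLD=14652923/65536 → NEW=255, ERR=-2058757/65536
(1,3): OLD=2008223/262144 → NEW=0, ERR=2008223/262144
(1,4): OLD=606436093/4194304 → NEW=255, ERR=-463111427/4194304
(2,0): OLD=2858069/32768 → NEW=0, ERR=2858069/32768
(2,1): OLD=234776823/1048576 → NEW=255, ERR=-32610057/1048576
(2,2): OLD=1308037797/16777216 → NEW=0, ERR=1308037797/16777216
(2,3): OLD=5325129759/268435456 → NEW=0, ERR=5325129759/268435456
(2,4): OLD=608396210457/4294967296 → NEW=255, ERR=-486820450023/4294967296
(3,0): OLD=2406281221/16777216 → NEW=255, ERR=-1871908859/16777216
(3,1): OLD=2488049569/134217728 → NEW=0, ERR=2488049569/134217728
(3,2): OLD=1225139723707/4294967296 → NEW=255, ERR=129923063227/4294967296
(3,3): OLD=258161752643/8589934592 → NEW=0, ERR=258161752643/8589934592
(3,4): OLD=16625663313583/137438953472 → NEW=0, ERR=16625663313583/137438953472
(4,0): OLD=471606189995/2147483648 → NEW=255, ERR=-76002140245/2147483648
(4,1): OLD=7422236220971/68719476736 → NEW=0, ERR=7422236220971/68719476736
(4,2): OLD=269930378302949/1099511627776 → NEW=255, ERR=-10445086779931/1099511627776
(4,3): OLD=4183558835182635/17592186044416 → NEW=255, ERR=-302448606143445/17592186044416
(4,4): OLD=65065519912522413/281474976710656 → NEW=255, ERR=-6710599148694867/281474976710656
Row 0: .#.##
Row 1: ###.#
Row 2: .#..#
Row 3: #.#..
Row 4: #.###

Answer: .#.##
###.#
.#..#
#.#..
#.###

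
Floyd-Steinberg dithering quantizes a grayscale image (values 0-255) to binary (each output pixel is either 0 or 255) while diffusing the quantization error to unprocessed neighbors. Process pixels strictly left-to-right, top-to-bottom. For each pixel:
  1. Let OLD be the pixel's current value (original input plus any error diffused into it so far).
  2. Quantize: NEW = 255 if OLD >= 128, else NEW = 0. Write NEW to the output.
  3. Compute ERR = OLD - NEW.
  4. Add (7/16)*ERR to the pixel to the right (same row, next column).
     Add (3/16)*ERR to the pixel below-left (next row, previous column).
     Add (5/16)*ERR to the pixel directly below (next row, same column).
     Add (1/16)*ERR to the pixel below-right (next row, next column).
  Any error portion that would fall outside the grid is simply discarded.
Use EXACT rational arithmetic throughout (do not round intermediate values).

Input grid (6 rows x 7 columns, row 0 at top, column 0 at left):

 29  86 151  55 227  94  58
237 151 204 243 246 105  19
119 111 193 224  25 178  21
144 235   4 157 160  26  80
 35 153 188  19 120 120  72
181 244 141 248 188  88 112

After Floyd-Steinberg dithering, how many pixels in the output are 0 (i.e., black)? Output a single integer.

Answer: 20

Derivation:
(0,0): OLD=29 → NEW=0, ERR=29
(0,1): OLD=1579/16 → NEW=0, ERR=1579/16
(0,2): OLD=49709/256 → NEW=255, ERR=-15571/256
(0,3): OLD=116283/4096 → NEW=0, ERR=116283/4096
(0,4): OLD=15690653/65536 → NEW=255, ERR=-1021027/65536
(0,5): OLD=91418955/1048576 → NEW=0, ERR=91418955/1048576
(0,6): OLD=1613011213/16777216 → NEW=0, ERR=1613011213/16777216
(1,0): OLD=67729/256 → NEW=255, ERR=2449/256
(1,1): OLD=361335/2048 → NEW=255, ERR=-160905/2048
(1,2): OLD=10624067/65536 → NEW=255, ERR=-6087613/65536
(1,3): OLD=53611015/262144 → NEW=255, ERR=-13235705/262144
(1,4): OLD=3978938549/16777216 → NEW=255, ERR=-299251531/16777216
(1,5): OLD=18991064645/134217728 → NEW=255, ERR=-15234455995/134217728
(1,6): OLD=10383072107/2147483648 → NEW=0, ERR=10383072107/2147483648
(2,0): OLD=3514637/32768 → NEW=0, ERR=3514637/32768
(2,1): OLD=122216159/1048576 → NEW=0, ERR=122216159/1048576
(2,2): OLD=3365294941/16777216 → NEW=255, ERR=-912895139/16777216
(2,3): OLD=23523833525/134217728 → NEW=255, ERR=-10701687115/134217728
(2,4): OLD=-42837414395/1073741824 → NEW=0, ERR=-42837414395/1073741824
(2,5): OLD=4290398168727/34359738368 → NEW=0, ERR=4290398168727/34359738368
(2,6): OLD=38508284306577/549755813888 → NEW=0, ERR=38508284306577/549755813888
(3,0): OLD=3344909501/16777216 → NEW=255, ERR=-933280579/16777216
(3,1): OLD=32693734777/134217728 → NEW=255, ERR=-1531785863/134217728
(3,2): OLD=-27554882501/1073741824 → NEW=0, ERR=-27554882501/1073741824
(3,3): OLD=472337566925/4294967296 → NEW=0, ERR=472337566925/4294967296
(3,4): OLD=117689410271421/549755813888 → NEW=255, ERR=-22498322270019/549755813888
(3,5): OLD=254017056467463/4398046511104 → NEW=0, ERR=254017056467463/4398046511104
(3,6): OLD=9497121267345497/70368744177664 → NEW=255, ERR=-8446908497958823/70368744177664
(4,0): OLD=33235346931/2147483648 → NEW=0, ERR=33235346931/2147483648
(4,1): OLD=5082355320663/34359738368 → NEW=255, ERR=-3679377963177/34359738368
(4,2): OLD=84133630493817/549755813888 → NEW=255, ERR=-56054102047623/549755813888
(4,3): OLD=-2279985364989/4398046511104 → NEW=0, ERR=-2279985364989/4398046511104
(4,4): OLD=4387040675448793/35184372088832 → NEW=0, ERR=4387040675448793/35184372088832
(4,5): OLD=188627412050356121/1125899906842624 → NEW=255, ERR=-98477064194512999/1125899906842624
(4,6): OLD=-3027070059923457/18014398509481984 → NEW=0, ERR=-3027070059923457/18014398509481984
(5,0): OLD=91126496178677/549755813888 → NEW=255, ERR=-49061236362763/549755813888
(5,1): OLD=674406874248359/4398046511104 → NEW=255, ERR=-447094986083161/4398046511104
(5,2): OLD=2036181804590977/35184372088832 → NEW=0, ERR=2036181804590977/35184372088832
(5,3): OLD=81673660580660581/281474976710656 → NEW=255, ERR=9897541519443301/281474976710656
(5,4): OLD=4069749721561856119/18014398509481984 → NEW=255, ERR=-523921898356049801/18014398509481984
(5,5): OLD=8027869146473628295/144115188075855872 → NEW=0, ERR=8027869146473628295/144115188075855872
(5,6): OLD=301723354037954518537/2305843009213693952 → NEW=255, ERR=-286266613311537439223/2305843009213693952
Output grid:
  Row 0: ..#.#..  (5 black, running=5)
  Row 1: ######.  (1 black, running=6)
  Row 2: ..##...  (5 black, running=11)
  Row 3: ##..#.#  (3 black, running=14)
  Row 4: .##..#.  (4 black, running=18)
  Row 5: ##.##.#  (2 black, running=20)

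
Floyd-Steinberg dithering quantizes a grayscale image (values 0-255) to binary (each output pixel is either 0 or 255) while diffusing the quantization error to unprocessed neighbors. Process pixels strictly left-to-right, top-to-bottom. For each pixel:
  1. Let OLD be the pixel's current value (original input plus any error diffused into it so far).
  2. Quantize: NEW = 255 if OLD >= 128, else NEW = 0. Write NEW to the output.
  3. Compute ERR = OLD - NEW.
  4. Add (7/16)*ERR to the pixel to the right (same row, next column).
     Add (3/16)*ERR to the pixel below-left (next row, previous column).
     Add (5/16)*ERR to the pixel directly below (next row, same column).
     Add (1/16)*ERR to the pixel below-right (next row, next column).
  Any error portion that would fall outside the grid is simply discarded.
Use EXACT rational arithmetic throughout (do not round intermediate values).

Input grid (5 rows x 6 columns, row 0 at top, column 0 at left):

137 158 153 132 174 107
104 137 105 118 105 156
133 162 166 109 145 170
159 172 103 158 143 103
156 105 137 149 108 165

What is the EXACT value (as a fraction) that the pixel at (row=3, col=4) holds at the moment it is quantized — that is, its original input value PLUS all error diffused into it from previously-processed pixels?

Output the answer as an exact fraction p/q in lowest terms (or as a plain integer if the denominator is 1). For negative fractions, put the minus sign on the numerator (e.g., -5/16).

Answer: 24737926119369/274877906944

Derivation:
(0,0): OLD=137 → NEW=255, ERR=-118
(0,1): OLD=851/8 → NEW=0, ERR=851/8
(0,2): OLD=25541/128 → NEW=255, ERR=-7099/128
(0,3): OLD=220643/2048 → NEW=0, ERR=220643/2048
(0,4): OLD=7246133/32768 → NEW=255, ERR=-1109707/32768
(0,5): OLD=48330867/524288 → NEW=0, ERR=48330867/524288
(1,0): OLD=11145/128 → NEW=0, ERR=11145/128
(1,1): OLD=195135/1024 → NEW=255, ERR=-65985/1024
(1,2): OLD=2828715/32768 → NEW=0, ERR=2828715/32768
(1,3): OLD=23542991/131072 → NEW=255, ERR=-9880369/131072
(1,4): OLD=716854157/8388608 → NEW=0, ERR=716854157/8388608
(1,5): OLD=29538329035/134217728 → NEW=255, ERR=-4687191605/134217728
(2,0): OLD=2426917/16384 → NEW=255, ERR=-1751003/16384
(2,1): OLD=61202279/524288 → NEW=0, ERR=61202279/524288
(2,2): OLD=1894873333/8388608 → NEW=255, ERR=-244221707/8388608
(2,3): OLD=6316587917/67108864 → NEW=0, ERR=6316587917/67108864
(2,4): OLD=432986619687/2147483648 → NEW=255, ERR=-114621710553/2147483648
(2,5): OLD=4847342884481/34359738368 → NEW=255, ERR=-3914390399359/34359738368
(3,0): OLD=1237235029/8388608 → NEW=255, ERR=-901860011/8388608
(3,1): OLD=10019716401/67108864 → NEW=255, ERR=-7093043919/67108864
(3,2): OLD=38979443811/536870912 → NEW=0, ERR=38979443811/536870912
(3,3): OLD=7124531266921/34359738368 → NEW=255, ERR=-1637202016919/34359738368
(3,4): OLD=24737926119369/274877906944 → NEW=0, ERR=24737926119369/274877906944
Target (3,4): original=143, with diffused error = 24737926119369/274877906944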